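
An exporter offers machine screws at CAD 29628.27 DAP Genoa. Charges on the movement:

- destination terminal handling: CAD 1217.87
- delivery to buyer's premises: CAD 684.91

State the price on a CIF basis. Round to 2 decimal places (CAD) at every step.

CIF price: CAD 27725.49

From DAP to CIF, the seller no longer bears: destination terminal, delivery.
CIF price = 29628.27 − 1217.87 − 684.91 = 27725.49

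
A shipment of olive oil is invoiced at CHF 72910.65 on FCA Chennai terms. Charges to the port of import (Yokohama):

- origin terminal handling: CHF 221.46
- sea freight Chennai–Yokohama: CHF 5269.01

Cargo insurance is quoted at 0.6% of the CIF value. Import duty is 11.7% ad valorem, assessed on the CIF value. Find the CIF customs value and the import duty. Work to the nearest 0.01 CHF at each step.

CIF value: CHF 78874.37; import duty: CHF 9228.30

Let C be the CIF value. C = FCA price + pre-shipment costs + freight + 0.6% × C
C − 0.6% × C = 72910.65 + 221.46 + 5269.01
0.994 × C = 78401.12
C = 78401.12 / 0.994 = 78874.37
Insurance premium = 0.6% × 78874.37 = 473.25
Import duty = 78874.37 × 11.7% = 9228.30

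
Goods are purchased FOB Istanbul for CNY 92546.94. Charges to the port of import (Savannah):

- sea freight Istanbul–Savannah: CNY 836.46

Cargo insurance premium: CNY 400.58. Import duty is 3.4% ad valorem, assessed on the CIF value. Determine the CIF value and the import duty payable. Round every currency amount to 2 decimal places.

CIF value: CNY 93783.98; import duty: CNY 3188.66

CIF = FOB price + freight + insurance
CIF = 92546.94 + 836.46 + 400.58 = 93783.98
Import duty = 93783.98 × 3.4% = 3188.66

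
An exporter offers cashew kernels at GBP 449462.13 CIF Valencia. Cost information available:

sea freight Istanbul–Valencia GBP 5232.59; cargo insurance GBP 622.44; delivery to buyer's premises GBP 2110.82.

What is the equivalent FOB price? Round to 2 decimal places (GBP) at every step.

Not relevant to the conversion: delivery — on the buyer under both terms; not part of either seller's price.
From CIF to FOB, the seller no longer bears: freight, insurance.
FOB price = 449462.13 − 5232.59 − 622.44 = 443607.10

FOB price: GBP 443607.10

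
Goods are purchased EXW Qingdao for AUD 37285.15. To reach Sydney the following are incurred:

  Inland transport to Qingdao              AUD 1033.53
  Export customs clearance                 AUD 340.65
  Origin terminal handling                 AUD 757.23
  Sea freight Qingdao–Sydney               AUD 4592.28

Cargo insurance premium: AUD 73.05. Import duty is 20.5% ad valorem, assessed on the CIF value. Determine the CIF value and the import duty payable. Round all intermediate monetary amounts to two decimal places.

CIF value: AUD 44081.89; import duty: AUD 9036.79

CIF = EXW price + pre-shipment costs + freight + insurance
CIF = 37285.15 + 1033.53 + 340.65 + 757.23 + 4592.28 + 73.05 = 44081.89
Import duty = 44081.89 × 20.5% = 9036.79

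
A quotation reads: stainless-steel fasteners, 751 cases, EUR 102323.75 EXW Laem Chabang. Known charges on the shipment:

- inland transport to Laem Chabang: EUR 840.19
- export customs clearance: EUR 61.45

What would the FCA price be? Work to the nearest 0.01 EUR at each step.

FCA price: EUR 103225.39

From EXW to FCA, the seller additionally bears: inland to port, export clearance.
FCA price = 102323.75 + 840.19 + 61.45 = 103225.39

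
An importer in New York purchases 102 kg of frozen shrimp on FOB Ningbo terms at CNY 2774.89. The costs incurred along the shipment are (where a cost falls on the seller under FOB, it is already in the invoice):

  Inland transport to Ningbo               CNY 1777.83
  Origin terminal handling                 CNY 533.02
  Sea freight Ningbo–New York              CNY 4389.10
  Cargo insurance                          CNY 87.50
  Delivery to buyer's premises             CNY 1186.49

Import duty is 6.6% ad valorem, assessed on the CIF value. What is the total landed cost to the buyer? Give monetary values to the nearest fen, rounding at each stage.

Total landed cost: CNY 8916.58

FOB: the seller bears costs until goods are on board at the origin port; the buyer bears freight, insurance and all costs thereafter.
Already in the invoice (seller's account under FOB): inland to port, origin terminal — exclude.
CIF value = FOB price + freight + insurance = 2774.89 + 4389.10 + 87.50 = 7251.49
Import duty = 7251.49 × 6.6% = 478.60
Buyer bears: freight 4389.10 + insurance 87.50 + delivery 1186.49 + duty 478.60 = 6141.69
Landed cost = invoice 2774.89 + 6141.69 = 8916.58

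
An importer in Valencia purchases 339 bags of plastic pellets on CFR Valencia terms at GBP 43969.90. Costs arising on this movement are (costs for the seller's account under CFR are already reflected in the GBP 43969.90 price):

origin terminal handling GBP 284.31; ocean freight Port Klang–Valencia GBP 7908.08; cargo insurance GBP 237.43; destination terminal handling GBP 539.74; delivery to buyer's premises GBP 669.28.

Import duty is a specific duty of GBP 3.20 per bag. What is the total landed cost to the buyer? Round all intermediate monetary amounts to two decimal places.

CFR: the seller pays costs through ocean freight to the destination port, but not insurance.
Already in the invoice (seller's account under CFR): origin terminal, freight — exclude.
CIF value = CFR price + insurance = 43969.90 + 237.43 = 44207.33
Import duty = 339 × 3.20 = 1084.80
Buyer bears: insurance 237.43 + destination terminal 539.74 + delivery 669.28 + duty 1084.80 = 2531.25
Landed cost = invoice 43969.90 + 2531.25 = 46501.15

Total landed cost: GBP 46501.15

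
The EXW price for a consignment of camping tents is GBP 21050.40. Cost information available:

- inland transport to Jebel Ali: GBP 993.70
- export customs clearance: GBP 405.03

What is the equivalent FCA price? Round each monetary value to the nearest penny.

From EXW to FCA, the seller additionally bears: inland to port, export clearance.
FCA price = 21050.40 + 993.70 + 405.03 = 22449.13

FCA price: GBP 22449.13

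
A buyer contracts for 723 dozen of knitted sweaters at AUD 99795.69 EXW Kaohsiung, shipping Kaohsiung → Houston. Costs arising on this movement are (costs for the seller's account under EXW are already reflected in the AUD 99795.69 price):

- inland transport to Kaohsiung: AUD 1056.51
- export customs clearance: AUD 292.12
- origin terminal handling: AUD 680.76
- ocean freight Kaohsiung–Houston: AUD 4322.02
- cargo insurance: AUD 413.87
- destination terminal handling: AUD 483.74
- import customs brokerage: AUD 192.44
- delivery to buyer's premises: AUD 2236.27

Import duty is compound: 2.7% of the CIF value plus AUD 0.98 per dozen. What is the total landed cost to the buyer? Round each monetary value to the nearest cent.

EXW: the seller makes goods available at their premises; the buyer bears all onward costs.
CIF value = EXW price + inland to port + export clearance + origin terminal + freight + insurance = 99795.69 + 1056.51 + 292.12 + 680.76 + 4322.02 + 413.87 = 106560.97
Ad valorem component: 106560.97 × 2.7% = 2877.15
Specific component: 723 × 0.98 = 708.54
Import duty = 2877.15 + 708.54 = 3585.69
Buyer bears: inland to port 1056.51 + export clearance 292.12 + origin terminal 680.76 + freight 4322.02 + insurance 413.87 + destination terminal 483.74 + brokerage 192.44 + delivery 2236.27 + duty 3585.69 = 13263.42
Landed cost = invoice 99795.69 + 13263.42 = 113059.11

Total landed cost: AUD 113059.11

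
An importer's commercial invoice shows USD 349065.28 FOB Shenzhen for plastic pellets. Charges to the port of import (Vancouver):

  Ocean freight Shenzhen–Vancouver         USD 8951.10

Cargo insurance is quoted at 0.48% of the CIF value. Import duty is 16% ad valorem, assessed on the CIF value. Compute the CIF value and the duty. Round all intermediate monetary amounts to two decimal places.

CIF value: USD 359743.15; import duty: USD 57558.90

Let C be the CIF value. C = FOB price + freight + 0.48% × C
C − 0.48% × C = 349065.28 + 8951.10
0.9952 × C = 358016.38
C = 358016.38 / 0.9952 = 359743.15
Insurance premium = 0.48% × 359743.15 = 1726.77
Import duty = 359743.15 × 16% = 57558.90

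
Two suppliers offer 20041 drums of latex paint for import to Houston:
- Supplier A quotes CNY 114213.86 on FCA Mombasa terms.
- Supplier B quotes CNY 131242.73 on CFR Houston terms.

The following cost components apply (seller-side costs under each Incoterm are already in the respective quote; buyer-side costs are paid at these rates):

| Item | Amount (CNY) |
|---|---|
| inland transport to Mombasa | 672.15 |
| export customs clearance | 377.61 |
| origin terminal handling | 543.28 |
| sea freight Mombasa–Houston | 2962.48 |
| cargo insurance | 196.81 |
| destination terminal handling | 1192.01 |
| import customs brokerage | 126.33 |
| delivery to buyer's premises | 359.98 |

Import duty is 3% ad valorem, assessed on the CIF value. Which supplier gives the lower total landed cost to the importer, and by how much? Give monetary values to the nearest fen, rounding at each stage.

Supplier A (FCA):
CIF value = FCA price + origin terminal + freight + insurance = 114213.86 + 543.28 + 2962.48 + 196.81 = 117916.43
Import duty = 117916.43 × 3% = 3537.49
Buyer bears (A): 543.28 + 2962.48 + 196.81 + 1192.01 + 126.33 + 359.98 = 5380.89
Landed cost (A) = invoice 114213.86 + 5380.89 + duty 3537.49 = 123132.24
Supplier B (CFR):
CIF value = CFR price + insurance = 131242.73 + 196.81 = 131439.54
Import duty = 131439.54 × 3% = 3943.19
Buyer bears (B): 196.81 + 1192.01 + 126.33 + 359.98 = 1875.13
Landed cost (B) = invoice 131242.73 + 1875.13 + duty 3943.19 = 137061.05
Difference = |123132.24 − 137061.05| = 13928.81

Supplier A is cheaper by CNY 13928.81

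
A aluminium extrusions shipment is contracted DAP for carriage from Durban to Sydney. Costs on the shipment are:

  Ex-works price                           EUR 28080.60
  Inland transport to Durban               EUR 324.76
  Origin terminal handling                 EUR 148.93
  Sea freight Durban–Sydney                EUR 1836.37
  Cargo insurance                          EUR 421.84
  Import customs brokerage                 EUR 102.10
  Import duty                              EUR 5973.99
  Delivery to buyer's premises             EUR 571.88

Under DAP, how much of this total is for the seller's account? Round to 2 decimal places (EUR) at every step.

DAP: the seller bears all costs to the named destination except import duty and clearance.
Seller's account: goods 28080.60 + inland to port 324.76 + origin terminal 148.93 + freight 1836.37 + insurance 421.84 + delivery 571.88 = 31384.38
Buyer's account: brokerage 102.10 + duty 5973.99 = 6076.09

Seller's account: EUR 31384.38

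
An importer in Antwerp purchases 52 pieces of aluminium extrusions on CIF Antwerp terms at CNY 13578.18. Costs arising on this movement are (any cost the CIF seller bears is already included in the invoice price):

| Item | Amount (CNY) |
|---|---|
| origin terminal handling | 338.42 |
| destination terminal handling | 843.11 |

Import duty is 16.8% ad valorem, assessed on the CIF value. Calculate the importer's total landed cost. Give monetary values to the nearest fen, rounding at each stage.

Total landed cost: CNY 16702.42

CIF: the seller pays costs through ocean freight and marine insurance to the destination port.
Already in the invoice (seller's account under CIF): origin terminal — exclude.
The CIF price already equals the CIF value: 13578.18
Import duty = 13578.18 × 16.8% = 2281.13
Buyer bears: destination terminal 843.11 + duty 2281.13 = 3124.24
Landed cost = invoice 13578.18 + 3124.24 = 16702.42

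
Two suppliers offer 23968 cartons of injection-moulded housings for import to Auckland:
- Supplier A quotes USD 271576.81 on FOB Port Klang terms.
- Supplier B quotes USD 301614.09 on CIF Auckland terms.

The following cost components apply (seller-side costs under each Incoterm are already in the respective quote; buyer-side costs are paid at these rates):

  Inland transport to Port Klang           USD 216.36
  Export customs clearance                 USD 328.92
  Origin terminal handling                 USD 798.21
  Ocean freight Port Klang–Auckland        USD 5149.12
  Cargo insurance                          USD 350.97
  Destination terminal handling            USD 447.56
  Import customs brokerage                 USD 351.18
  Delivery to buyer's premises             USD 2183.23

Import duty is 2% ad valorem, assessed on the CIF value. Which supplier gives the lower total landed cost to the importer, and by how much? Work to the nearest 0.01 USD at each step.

Supplier A (FOB):
CIF value = FOB price + freight + insurance = 271576.81 + 5149.12 + 350.97 = 277076.90
Import duty = 277076.90 × 2% = 5541.54
Buyer bears (A): 5149.12 + 350.97 + 447.56 + 351.18 + 2183.23 = 8482.06
Landed cost (A) = invoice 271576.81 + 8482.06 + duty 5541.54 = 285600.41
Supplier B (CIF):
The CIF price already equals the CIF value: 301614.09
Import duty = 301614.09 × 2% = 6032.28
Buyer bears (B): 447.56 + 351.18 + 2183.23 = 2981.97
Landed cost (B) = invoice 301614.09 + 2981.97 + duty 6032.28 = 310628.34
Difference = |285600.41 − 310628.34| = 25027.93

Supplier A is cheaper by USD 25027.93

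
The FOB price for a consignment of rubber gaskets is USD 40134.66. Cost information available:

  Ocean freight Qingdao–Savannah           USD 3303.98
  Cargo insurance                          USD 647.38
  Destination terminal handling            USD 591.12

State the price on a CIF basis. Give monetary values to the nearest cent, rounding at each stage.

CIF price: USD 44086.02

Not relevant to the conversion: destination terminal — on the buyer under both terms; not part of either seller's price.
From FOB to CIF, the seller additionally bears: freight, insurance.
CIF price = 40134.66 + 3303.98 + 647.38 = 44086.02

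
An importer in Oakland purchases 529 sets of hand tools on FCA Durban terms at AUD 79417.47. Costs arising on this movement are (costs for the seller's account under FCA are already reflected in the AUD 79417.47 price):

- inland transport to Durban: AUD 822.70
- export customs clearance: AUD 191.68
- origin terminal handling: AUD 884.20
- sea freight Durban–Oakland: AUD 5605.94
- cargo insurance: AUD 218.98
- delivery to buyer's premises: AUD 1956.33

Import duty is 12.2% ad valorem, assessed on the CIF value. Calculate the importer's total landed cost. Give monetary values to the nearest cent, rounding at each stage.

FCA: the seller delivers export-cleared goods to the carrier; the buyer bears costs from that point.
Already in the invoice (seller's account under FCA): inland to port, export clearance — exclude.
CIF value = FCA price + origin terminal + freight + insurance = 79417.47 + 884.20 + 5605.94 + 218.98 = 86126.59
Import duty = 86126.59 × 12.2% = 10507.44
Buyer bears: origin terminal 884.20 + freight 5605.94 + insurance 218.98 + delivery 1956.33 + duty 10507.44 = 19172.89
Landed cost = invoice 79417.47 + 19172.89 = 98590.36

Total landed cost: AUD 98590.36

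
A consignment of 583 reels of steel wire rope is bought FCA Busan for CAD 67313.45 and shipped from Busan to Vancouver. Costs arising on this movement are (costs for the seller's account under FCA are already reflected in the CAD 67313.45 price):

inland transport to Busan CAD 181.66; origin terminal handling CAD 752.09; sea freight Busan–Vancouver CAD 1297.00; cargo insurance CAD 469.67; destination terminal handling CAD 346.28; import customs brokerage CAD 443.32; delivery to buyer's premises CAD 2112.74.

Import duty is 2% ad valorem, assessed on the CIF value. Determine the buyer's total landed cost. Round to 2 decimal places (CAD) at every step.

FCA: the seller delivers export-cleared goods to the carrier; the buyer bears costs from that point.
Already in the invoice (seller's account under FCA): inland to port — exclude.
CIF value = FCA price + origin terminal + freight + insurance = 67313.45 + 752.09 + 1297.00 + 469.67 = 69832.21
Import duty = 69832.21 × 2% = 1396.64
Buyer bears: origin terminal 752.09 + freight 1297.00 + insurance 469.67 + destination terminal 346.28 + brokerage 443.32 + delivery 2112.74 + duty 1396.64 = 6817.74
Landed cost = invoice 67313.45 + 6817.74 = 74131.19

Total landed cost: CAD 74131.19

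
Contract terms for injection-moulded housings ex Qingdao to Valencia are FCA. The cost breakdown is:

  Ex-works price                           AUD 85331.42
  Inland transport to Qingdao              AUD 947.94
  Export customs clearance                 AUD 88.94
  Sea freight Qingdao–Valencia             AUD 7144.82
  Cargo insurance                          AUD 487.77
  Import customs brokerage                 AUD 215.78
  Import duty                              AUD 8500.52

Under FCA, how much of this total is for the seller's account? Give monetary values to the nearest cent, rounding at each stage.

Seller's account: AUD 86368.30

FCA: the seller delivers export-cleared goods to the carrier; the buyer bears costs from that point.
Seller's account: goods 85331.42 + inland to port 947.94 + export clearance 88.94 = 86368.30
Buyer's account: freight 7144.82 + insurance 487.77 + brokerage 215.78 + duty 8500.52 = 16348.89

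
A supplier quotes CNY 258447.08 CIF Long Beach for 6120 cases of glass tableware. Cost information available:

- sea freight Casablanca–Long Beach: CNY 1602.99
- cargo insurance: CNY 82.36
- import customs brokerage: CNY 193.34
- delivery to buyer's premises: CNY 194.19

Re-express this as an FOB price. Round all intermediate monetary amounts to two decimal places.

Not relevant to the conversion: brokerage, delivery — on the buyer under both terms; not part of either seller's price.
From CIF to FOB, the seller no longer bears: freight, insurance.
FOB price = 258447.08 − 1602.99 − 82.36 = 256761.73

FOB price: CNY 256761.73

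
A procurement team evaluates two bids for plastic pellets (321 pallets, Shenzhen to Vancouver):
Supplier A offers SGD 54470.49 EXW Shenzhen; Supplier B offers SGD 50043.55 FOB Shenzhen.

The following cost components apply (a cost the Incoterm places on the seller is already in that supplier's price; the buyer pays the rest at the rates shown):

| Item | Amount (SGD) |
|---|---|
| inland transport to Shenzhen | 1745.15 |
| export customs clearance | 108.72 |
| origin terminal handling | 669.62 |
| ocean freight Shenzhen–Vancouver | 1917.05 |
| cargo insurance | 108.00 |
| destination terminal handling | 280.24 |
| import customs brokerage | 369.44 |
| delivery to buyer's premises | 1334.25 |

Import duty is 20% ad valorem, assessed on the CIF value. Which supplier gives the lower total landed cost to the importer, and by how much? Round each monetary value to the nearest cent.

Supplier A (EXW):
CIF value = EXW price + inland to port + export clearance + origin terminal + freight + insurance = 54470.49 + 1745.15 + 108.72 + 669.62 + 1917.05 + 108.00 = 59019.03
Import duty = 59019.03 × 20% = 11803.81
Buyer bears (A): 1745.15 + 108.72 + 669.62 + 1917.05 + 108.00 + 280.24 + 369.44 + 1334.25 = 6532.47
Landed cost (A) = invoice 54470.49 + 6532.47 + duty 11803.81 = 72806.77
Supplier B (FOB):
CIF value = FOB price + freight + insurance = 50043.55 + 1917.05 + 108.00 = 52068.60
Import duty = 52068.60 × 20% = 10413.72
Buyer bears (B): 1917.05 + 108.00 + 280.24 + 369.44 + 1334.25 = 4008.98
Landed cost (B) = invoice 50043.55 + 4008.98 + duty 10413.72 = 64466.25
Difference = |72806.77 − 64466.25| = 8340.52

Supplier B is cheaper by SGD 8340.52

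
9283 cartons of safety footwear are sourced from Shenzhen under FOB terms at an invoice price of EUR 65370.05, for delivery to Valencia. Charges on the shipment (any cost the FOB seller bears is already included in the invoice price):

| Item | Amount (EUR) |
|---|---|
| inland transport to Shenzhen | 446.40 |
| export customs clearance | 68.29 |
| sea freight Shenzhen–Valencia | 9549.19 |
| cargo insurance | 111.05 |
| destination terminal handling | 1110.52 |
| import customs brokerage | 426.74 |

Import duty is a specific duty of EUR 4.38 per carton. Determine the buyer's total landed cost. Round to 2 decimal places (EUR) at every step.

Total landed cost: EUR 117227.09

FOB: the seller bears costs until goods are on board at the origin port; the buyer bears freight, insurance and all costs thereafter.
Already in the invoice (seller's account under FOB): inland to port, export clearance — exclude.
CIF value = FOB price + freight + insurance = 65370.05 + 9549.19 + 111.05 = 75030.29
Import duty = 9283 × 4.38 = 40659.54
Buyer bears: freight 9549.19 + insurance 111.05 + destination terminal 1110.52 + brokerage 426.74 + duty 40659.54 = 51857.04
Landed cost = invoice 65370.05 + 51857.04 = 117227.09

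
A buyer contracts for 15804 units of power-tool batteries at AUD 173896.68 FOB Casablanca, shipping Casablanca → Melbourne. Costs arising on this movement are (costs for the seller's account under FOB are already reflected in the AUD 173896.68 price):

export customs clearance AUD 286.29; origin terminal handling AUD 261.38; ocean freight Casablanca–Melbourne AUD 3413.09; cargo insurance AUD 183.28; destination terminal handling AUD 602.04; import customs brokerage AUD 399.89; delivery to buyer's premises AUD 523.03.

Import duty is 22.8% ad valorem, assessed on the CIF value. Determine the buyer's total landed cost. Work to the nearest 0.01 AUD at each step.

Total landed cost: AUD 219486.43

FOB: the seller bears costs until goods are on board at the origin port; the buyer bears freight, insurance and all costs thereafter.
Already in the invoice (seller's account under FOB): export clearance, origin terminal — exclude.
CIF value = FOB price + freight + insurance = 173896.68 + 3413.09 + 183.28 = 177493.05
Import duty = 177493.05 × 22.8% = 40468.42
Buyer bears: freight 3413.09 + insurance 183.28 + destination terminal 602.04 + brokerage 399.89 + delivery 523.03 + duty 40468.42 = 45589.75
Landed cost = invoice 173896.68 + 45589.75 = 219486.43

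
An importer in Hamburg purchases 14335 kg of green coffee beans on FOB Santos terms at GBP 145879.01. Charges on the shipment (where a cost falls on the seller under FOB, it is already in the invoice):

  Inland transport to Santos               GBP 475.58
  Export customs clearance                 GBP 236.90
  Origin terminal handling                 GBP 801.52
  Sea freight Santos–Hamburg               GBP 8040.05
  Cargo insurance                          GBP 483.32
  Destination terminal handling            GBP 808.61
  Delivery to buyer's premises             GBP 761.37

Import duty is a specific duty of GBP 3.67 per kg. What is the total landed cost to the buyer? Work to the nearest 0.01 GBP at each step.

Total landed cost: GBP 208581.81

FOB: the seller bears costs until goods are on board at the origin port; the buyer bears freight, insurance and all costs thereafter.
Already in the invoice (seller's account under FOB): inland to port, export clearance, origin terminal — exclude.
CIF value = FOB price + freight + insurance = 145879.01 + 8040.05 + 483.32 = 154402.38
Import duty = 14335 × 3.67 = 52609.45
Buyer bears: freight 8040.05 + insurance 483.32 + destination terminal 808.61 + delivery 761.37 + duty 52609.45 = 62702.80
Landed cost = invoice 145879.01 + 62702.80 = 208581.81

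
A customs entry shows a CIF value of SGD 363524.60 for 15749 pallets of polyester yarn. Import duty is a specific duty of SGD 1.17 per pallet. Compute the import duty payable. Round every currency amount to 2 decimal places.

Import duty: SGD 18426.33

Import duty = 15749 × 1.17 = 18426.33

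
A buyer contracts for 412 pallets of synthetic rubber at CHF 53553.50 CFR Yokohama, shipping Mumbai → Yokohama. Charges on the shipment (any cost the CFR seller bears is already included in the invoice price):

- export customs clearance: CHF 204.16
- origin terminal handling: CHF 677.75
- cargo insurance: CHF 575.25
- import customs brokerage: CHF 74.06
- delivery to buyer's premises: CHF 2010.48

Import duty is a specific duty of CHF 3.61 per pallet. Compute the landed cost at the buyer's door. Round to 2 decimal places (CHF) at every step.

CFR: the seller pays costs through ocean freight to the destination port, but not insurance.
Already in the invoice (seller's account under CFR): export clearance, origin terminal — exclude.
CIF value = CFR price + insurance = 53553.50 + 575.25 = 54128.75
Import duty = 412 × 3.61 = 1487.32
Buyer bears: insurance 575.25 + brokerage 74.06 + delivery 2010.48 + duty 1487.32 = 4147.11
Landed cost = invoice 53553.50 + 4147.11 = 57700.61

Total landed cost: CHF 57700.61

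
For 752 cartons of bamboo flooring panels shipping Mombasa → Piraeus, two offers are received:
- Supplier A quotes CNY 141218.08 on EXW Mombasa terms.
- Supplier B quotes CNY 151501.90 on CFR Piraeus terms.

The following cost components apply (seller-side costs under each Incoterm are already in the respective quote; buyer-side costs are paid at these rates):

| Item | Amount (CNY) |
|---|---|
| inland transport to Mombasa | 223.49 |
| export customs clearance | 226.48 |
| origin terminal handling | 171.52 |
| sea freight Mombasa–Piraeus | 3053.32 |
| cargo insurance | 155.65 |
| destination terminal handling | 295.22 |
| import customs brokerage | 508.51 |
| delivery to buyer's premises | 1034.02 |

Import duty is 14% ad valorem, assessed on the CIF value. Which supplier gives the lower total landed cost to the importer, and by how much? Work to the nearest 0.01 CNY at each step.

Supplier A (EXW):
CIF value = EXW price + inland to port + export clearance + origin terminal + freight + insurance = 141218.08 + 223.49 + 226.48 + 171.52 + 3053.32 + 155.65 = 145048.54
Import duty = 145048.54 × 14% = 20306.80
Buyer bears (A): 223.49 + 226.48 + 171.52 + 3053.32 + 155.65 + 295.22 + 508.51 + 1034.02 = 5668.21
Landed cost (A) = invoice 141218.08 + 5668.21 + duty 20306.80 = 167193.09
Supplier B (CFR):
CIF value = CFR price + insurance = 151501.90 + 155.65 = 151657.55
Import duty = 151657.55 × 14% = 21232.06
Buyer bears (B): 155.65 + 295.22 + 508.51 + 1034.02 = 1993.40
Landed cost (B) = invoice 151501.90 + 1993.40 + duty 21232.06 = 174727.36
Difference = |167193.09 − 174727.36| = 7534.27

Supplier A is cheaper by CNY 7534.27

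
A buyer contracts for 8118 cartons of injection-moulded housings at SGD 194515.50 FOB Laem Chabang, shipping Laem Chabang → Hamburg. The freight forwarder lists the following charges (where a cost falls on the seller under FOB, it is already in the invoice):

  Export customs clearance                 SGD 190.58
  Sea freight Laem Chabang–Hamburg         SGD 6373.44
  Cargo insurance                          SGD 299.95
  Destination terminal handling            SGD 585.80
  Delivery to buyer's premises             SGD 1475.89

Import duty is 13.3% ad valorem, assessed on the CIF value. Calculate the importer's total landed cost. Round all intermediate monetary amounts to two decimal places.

FOB: the seller bears costs until goods are on board at the origin port; the buyer bears freight, insurance and all costs thereafter.
Already in the invoice (seller's account under FOB): export clearance — exclude.
CIF value = FOB price + freight + insurance = 194515.50 + 6373.44 + 299.95 = 201188.89
Import duty = 201188.89 × 13.3% = 26758.12
Buyer bears: freight 6373.44 + insurance 299.95 + destination terminal 585.80 + delivery 1475.89 + duty 26758.12 = 35493.20
Landed cost = invoice 194515.50 + 35493.20 = 230008.70

Total landed cost: SGD 230008.70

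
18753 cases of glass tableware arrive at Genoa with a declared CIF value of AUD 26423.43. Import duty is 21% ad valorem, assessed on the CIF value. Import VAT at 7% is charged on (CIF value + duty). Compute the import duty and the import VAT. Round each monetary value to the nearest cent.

Import duty = 26423.43 × 21% = 5548.92
VAT base = CIF + duty = 26423.43 + 5548.92 = 31972.35
Import VAT = 31972.35 × 7% = 2238.06

Import duty: AUD 5548.92; import VAT: AUD 2238.06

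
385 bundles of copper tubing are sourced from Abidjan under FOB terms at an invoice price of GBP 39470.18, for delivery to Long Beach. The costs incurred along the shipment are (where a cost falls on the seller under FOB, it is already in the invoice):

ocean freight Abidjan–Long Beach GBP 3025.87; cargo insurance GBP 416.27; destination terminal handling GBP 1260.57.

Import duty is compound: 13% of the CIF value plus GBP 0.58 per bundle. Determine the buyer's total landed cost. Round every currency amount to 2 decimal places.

Total landed cost: GBP 49974.79

FOB: the seller bears costs until goods are on board at the origin port; the buyer bears freight, insurance and all costs thereafter.
CIF value = FOB price + freight + insurance = 39470.18 + 3025.87 + 416.27 = 42912.32
Ad valorem component: 42912.32 × 13% = 5578.60
Specific component: 385 × 0.58 = 223.30
Import duty = 5578.60 + 223.30 = 5801.90
Buyer bears: freight 3025.87 + insurance 416.27 + destination terminal 1260.57 + duty 5801.90 = 10504.61
Landed cost = invoice 39470.18 + 10504.61 = 49974.79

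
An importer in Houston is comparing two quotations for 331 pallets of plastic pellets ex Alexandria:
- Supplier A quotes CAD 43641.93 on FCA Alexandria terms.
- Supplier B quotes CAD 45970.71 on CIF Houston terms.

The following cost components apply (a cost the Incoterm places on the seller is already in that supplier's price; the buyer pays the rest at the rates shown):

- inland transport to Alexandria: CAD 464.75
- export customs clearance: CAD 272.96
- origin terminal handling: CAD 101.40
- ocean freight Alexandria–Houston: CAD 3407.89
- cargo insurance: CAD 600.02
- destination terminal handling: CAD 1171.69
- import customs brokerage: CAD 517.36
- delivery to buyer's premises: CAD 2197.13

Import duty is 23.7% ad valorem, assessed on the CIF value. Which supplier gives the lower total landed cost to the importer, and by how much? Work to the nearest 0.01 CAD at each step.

Supplier B is cheaper by CAD 2202.51

Supplier A (FCA):
CIF value = FCA price + origin terminal + freight + insurance = 43641.93 + 101.40 + 3407.89 + 600.02 = 47751.24
Import duty = 47751.24 × 23.7% = 11317.04
Buyer bears (A): 101.40 + 3407.89 + 600.02 + 1171.69 + 517.36 + 2197.13 = 7995.49
Landed cost (A) = invoice 43641.93 + 7995.49 + duty 11317.04 = 62954.46
Supplier B (CIF):
The CIF price already equals the CIF value: 45970.71
Import duty = 45970.71 × 23.7% = 10895.06
Buyer bears (B): 1171.69 + 517.36 + 2197.13 = 3886.18
Landed cost (B) = invoice 45970.71 + 3886.18 + duty 10895.06 = 60751.95
Difference = |62954.46 − 60751.95| = 2202.51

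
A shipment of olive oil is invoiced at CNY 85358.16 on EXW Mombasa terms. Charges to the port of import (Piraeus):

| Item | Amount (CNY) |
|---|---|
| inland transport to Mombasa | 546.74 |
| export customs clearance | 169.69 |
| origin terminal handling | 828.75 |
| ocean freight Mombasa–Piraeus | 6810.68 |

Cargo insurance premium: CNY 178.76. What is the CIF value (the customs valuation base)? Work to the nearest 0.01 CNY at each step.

CIF = EXW price + pre-shipment costs + freight + insurance
CIF = 85358.16 + 546.74 + 169.69 + 828.75 + 6810.68 + 178.76 = 93892.78

CIF value: CNY 93892.78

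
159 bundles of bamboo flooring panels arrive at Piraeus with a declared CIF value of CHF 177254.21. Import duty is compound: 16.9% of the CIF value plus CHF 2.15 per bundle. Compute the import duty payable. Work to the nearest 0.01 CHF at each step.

Import duty: CHF 30297.81

Ad valorem component: 177254.21 × 16.9% = 29955.96
Specific component: 159 × 2.15 = 341.85
Import duty = 29955.96 + 341.85 = 30297.81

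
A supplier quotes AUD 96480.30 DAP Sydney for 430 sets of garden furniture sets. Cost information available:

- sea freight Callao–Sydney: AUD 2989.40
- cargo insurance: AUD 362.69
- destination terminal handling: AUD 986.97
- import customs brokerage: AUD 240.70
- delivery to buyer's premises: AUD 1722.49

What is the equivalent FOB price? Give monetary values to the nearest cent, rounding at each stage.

FOB price: AUD 90418.75

Not relevant to the conversion: brokerage — on the buyer under both terms; not part of either seller's price.
From DAP to FOB, the seller no longer bears: freight, insurance, destination terminal, delivery.
FOB price = 96480.30 − 2989.40 − 362.69 − 986.97 − 1722.49 = 90418.75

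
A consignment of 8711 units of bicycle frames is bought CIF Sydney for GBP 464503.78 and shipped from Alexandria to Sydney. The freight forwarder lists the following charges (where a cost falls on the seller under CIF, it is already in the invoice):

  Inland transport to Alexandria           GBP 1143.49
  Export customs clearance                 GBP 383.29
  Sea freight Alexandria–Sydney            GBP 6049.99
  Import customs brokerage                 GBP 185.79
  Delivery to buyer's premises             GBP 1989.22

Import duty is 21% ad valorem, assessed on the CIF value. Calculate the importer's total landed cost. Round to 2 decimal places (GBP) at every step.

Total landed cost: GBP 564224.58

CIF: the seller pays costs through ocean freight and marine insurance to the destination port.
Already in the invoice (seller's account under CIF): inland to port, export clearance, freight — exclude.
The CIF price already equals the CIF value: 464503.78
Import duty = 464503.78 × 21% = 97545.79
Buyer bears: brokerage 185.79 + delivery 1989.22 + duty 97545.79 = 99720.80
Landed cost = invoice 464503.78 + 99720.80 = 564224.58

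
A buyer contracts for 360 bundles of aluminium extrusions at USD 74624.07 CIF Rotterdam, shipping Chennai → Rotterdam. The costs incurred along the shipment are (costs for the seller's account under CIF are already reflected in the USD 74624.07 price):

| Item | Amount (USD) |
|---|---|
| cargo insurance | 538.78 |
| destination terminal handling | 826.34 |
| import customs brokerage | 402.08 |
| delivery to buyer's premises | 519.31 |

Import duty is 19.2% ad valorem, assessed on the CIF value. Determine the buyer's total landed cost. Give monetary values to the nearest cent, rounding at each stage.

Total landed cost: USD 90699.62

CIF: the seller pays costs through ocean freight and marine insurance to the destination port.
Already in the invoice (seller's account under CIF): insurance — exclude.
The CIF price already equals the CIF value: 74624.07
Import duty = 74624.07 × 19.2% = 14327.82
Buyer bears: destination terminal 826.34 + brokerage 402.08 + delivery 519.31 + duty 14327.82 = 16075.55
Landed cost = invoice 74624.07 + 16075.55 = 90699.62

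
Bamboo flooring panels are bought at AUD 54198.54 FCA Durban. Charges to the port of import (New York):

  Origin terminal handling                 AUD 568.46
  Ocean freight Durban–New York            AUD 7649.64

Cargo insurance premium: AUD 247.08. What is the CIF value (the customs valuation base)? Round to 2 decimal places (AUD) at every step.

CIF value: AUD 62663.72

CIF = FCA price + pre-shipment costs + freight + insurance
CIF = 54198.54 + 568.46 + 7649.64 + 247.08 = 62663.72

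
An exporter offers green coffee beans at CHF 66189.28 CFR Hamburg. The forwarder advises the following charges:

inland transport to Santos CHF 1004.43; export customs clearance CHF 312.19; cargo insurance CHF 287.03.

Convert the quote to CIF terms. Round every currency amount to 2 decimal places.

CIF price: CHF 66476.31

Not relevant to the conversion: inland to port, export clearance — on the seller under both CFR and CIF; already in the CFR price and stays in the CIF price.
From CFR to CIF, the seller additionally bears: insurance.
CIF price = 66189.28 + 287.03 = 66476.31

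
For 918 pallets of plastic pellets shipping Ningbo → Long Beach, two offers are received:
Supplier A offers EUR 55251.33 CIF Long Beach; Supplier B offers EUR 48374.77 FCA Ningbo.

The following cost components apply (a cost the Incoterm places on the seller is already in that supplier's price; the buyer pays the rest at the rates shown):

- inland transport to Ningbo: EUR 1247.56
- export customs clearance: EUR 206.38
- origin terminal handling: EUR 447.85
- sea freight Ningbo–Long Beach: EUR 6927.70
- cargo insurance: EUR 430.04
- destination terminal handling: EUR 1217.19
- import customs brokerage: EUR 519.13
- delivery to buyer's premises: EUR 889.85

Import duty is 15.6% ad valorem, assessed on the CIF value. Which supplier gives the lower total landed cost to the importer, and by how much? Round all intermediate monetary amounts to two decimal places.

Supplier A (CIF):
The CIF price already equals the CIF value: 55251.33
Import duty = 55251.33 × 15.6% = 8619.21
Buyer bears (A): 1217.19 + 519.13 + 889.85 = 2626.17
Landed cost (A) = invoice 55251.33 + 2626.17 + duty 8619.21 = 66496.71
Supplier B (FCA):
CIF value = FCA price + origin terminal + freight + insurance = 48374.77 + 447.85 + 6927.70 + 430.04 = 56180.36
Import duty = 56180.36 × 15.6% = 8764.14
Buyer bears (B): 447.85 + 6927.70 + 430.04 + 1217.19 + 519.13 + 889.85 = 10431.76
Landed cost (B) = invoice 48374.77 + 10431.76 + duty 8764.14 = 67570.67
Difference = |66496.71 − 67570.67| = 1073.96

Supplier A is cheaper by EUR 1073.96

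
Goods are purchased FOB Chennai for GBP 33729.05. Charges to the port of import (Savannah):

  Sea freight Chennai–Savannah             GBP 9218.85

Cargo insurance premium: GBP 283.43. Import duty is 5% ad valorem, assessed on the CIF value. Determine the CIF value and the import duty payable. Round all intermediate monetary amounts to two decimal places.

CIF value: GBP 43231.33; import duty: GBP 2161.57

CIF = FOB price + freight + insurance
CIF = 33729.05 + 9218.85 + 283.43 = 43231.33
Import duty = 43231.33 × 5% = 2161.57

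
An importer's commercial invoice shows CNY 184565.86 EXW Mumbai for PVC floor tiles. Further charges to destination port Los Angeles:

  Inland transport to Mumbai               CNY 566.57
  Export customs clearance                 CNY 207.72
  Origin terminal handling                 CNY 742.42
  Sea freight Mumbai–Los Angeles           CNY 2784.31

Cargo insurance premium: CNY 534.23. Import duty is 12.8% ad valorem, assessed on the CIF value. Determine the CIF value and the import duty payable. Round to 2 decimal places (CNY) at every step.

CIF = EXW price + pre-shipment costs + freight + insurance
CIF = 184565.86 + 566.57 + 207.72 + 742.42 + 2784.31 + 534.23 = 189401.11
Import duty = 189401.11 × 12.8% = 24243.34

CIF value: CNY 189401.11; import duty: CNY 24243.34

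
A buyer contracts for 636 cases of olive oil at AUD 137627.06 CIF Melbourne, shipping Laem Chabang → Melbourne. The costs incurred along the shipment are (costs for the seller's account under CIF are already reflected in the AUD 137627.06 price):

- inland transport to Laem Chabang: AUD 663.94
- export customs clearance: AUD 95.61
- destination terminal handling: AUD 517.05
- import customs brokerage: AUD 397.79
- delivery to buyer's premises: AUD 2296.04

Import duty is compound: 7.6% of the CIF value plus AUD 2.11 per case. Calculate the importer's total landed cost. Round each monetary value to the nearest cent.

CIF: the seller pays costs through ocean freight and marine insurance to the destination port.
Already in the invoice (seller's account under CIF): inland to port, export clearance — exclude.
The CIF price already equals the CIF value: 137627.06
Ad valorem component: 137627.06 × 7.6% = 10459.66
Specific component: 636 × 2.11 = 1341.96
Import duty = 10459.66 + 1341.96 = 11801.62
Buyer bears: destination terminal 517.05 + brokerage 397.79 + delivery 2296.04 + duty 11801.62 = 15012.50
Landed cost = invoice 137627.06 + 15012.50 = 152639.56

Total landed cost: AUD 152639.56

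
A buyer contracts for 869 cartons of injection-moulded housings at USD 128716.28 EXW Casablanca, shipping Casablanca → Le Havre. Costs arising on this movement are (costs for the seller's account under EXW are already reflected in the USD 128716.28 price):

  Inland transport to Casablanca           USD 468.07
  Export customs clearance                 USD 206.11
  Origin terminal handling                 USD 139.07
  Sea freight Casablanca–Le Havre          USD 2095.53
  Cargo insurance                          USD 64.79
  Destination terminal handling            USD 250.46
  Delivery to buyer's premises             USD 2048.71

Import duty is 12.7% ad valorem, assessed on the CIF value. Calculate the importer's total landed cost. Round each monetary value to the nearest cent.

EXW: the seller makes goods available at their premises; the buyer bears all onward costs.
CIF value = EXW price + inland to port + export clearance + origin terminal + freight + insurance = 128716.28 + 468.07 + 206.11 + 139.07 + 2095.53 + 64.79 = 131689.85
Import duty = 131689.85 × 12.7% = 16724.61
Buyer bears: inland to port 468.07 + export clearance 206.11 + origin terminal 139.07 + freight 2095.53 + insurance 64.79 + destination terminal 250.46 + delivery 2048.71 + duty 16724.61 = 21997.35
Landed cost = invoice 128716.28 + 21997.35 = 150713.63

Total landed cost: USD 150713.63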